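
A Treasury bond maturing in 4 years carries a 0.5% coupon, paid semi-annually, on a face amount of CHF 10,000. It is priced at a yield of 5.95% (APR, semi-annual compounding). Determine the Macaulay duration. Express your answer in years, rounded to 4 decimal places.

Periodic yield y = 0.02975. Discount each cash flow and weight by its period:
  t   CF        PV=CF/(1+0.02975)^t    t·PV
  1        25.00        24.2777        24.2777
  2        25.00        23.5763        47.1527
  3        25.00        22.8952        68.6856
  4        25.00        22.2338        88.9350
  5        25.00        21.5914       107.9571
  6        25.00        20.9676       125.8057
  7        25.00        20.3619       142.5330
  8    10,025.00     7,929.2110    63,433.6882
  Σ                  8,085.1150    64,039.0351
Price P = Σ PV = 8,085.1150.
Macaulay duration = Σ(t·PV) / P = 64,039.0351 / 8,085.1150 = 7.92061 half-year periods.
In years: 7.92061 / 2 = 3.96030 years.

3.9603 years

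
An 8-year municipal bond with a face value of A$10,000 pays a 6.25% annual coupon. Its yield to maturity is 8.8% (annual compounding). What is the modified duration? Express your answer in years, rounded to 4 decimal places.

Periodic yield y = 0.088. First find Macaulay duration:
  t   CF        PV=CF/(1+0.088)^t    t·PV
  1       625.00       574.4485       574.4485
  2       625.00       527.9858     1,055.9716
  3       625.00       485.2810     1,455.8431
  4       625.00       446.0304     1,784.1215
  5       625.00       409.9544     2,049.7719
  6       625.00       376.7963     2,260.7779
  7       625.00       346.3201     2,424.2410
  8    10,625.00     5,411.2522    43,290.0176
  Σ                  8,578.0688    54,895.1932
P = 8,578.0688; Macaulay duration = 54,895.1932 / 8,578.0688 = 6.39948 years.
Modified duration = D_Mac / (1 + y) = 6.39948 / 1.088 = 5.88188 years.

5.8819 years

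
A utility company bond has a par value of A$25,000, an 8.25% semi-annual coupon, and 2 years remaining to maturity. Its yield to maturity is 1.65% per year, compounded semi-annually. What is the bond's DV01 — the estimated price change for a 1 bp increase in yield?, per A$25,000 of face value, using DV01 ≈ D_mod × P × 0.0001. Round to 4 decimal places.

A$5.2977

Periodic yield y = 0.00825.
  t   CF        PV=CF/(1+0.00825)^t    t·PV
  1     1,031.25     1,022.8118     1,022.8118
  2     1,031.25     1,014.4427     2,028.8853
  3     1,031.25     1,006.1420     3,018.4259
  4    26,031.25    25,189.6481   100,758.5924
  Σ                 28,233.0445   106,828.7154
P = 28,233.0445; D_Mac = 3.78382 half-year periods = 1.89191 yrs; D_mod = 1.87643 yrs.
DV01 ≈ 1.87643 × 28,233.0445 × 0.0001 = 5.297730.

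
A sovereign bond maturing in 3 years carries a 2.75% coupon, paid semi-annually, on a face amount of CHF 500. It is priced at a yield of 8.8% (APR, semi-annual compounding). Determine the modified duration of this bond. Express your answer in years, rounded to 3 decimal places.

Periodic yield y = 0.044. First find Macaulay duration:
  t   CF        PV=CF/(1+0.044)^t    t·PV
  1        6.875         6.5852         6.5852
  2        6.875         6.3077        12.6154
  3        6.875         6.0419        18.1256
  4        6.875         5.7872        23.1489
  5        6.875         5.5433        27.7166
  6      506.875       391.4695     2,348.8167
  Σ                    421.7348     2,437.0085
P = 421.7348; Macaulay duration = 2,437.0085 / 421.7348 = 5.77853 half-year periods = 2.88927 years.
Modified duration = D_Mac / (1 + y) = 2.88927 / 1.044 = 2.76750 years.

2.767 years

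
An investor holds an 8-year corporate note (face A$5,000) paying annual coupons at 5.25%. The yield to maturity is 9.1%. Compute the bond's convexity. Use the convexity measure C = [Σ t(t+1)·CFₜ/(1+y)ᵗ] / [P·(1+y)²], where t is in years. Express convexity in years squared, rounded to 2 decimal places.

With y = 0.091:
  t   CF        PV=CF/(1+0.091)^t    t·PV        t(t+1)·PV
  1       262.50       240.6049       240.6049         481.2099
  2       262.50       220.5362       441.0723       1,323.2170
  3       262.50       202.1413       606.4239       2,425.6956
  4       262.50       185.2808       741.1230       3,705.6150
  5       262.50       169.8265       849.1327       5,094.7961
  6       262.50       155.6614       933.9681       6,537.7769
  7       262.50       142.6777       998.7438       7,989.9504
  8     5,262.50     2,621.7671    20,974.1366     188,767.2290
  Σ                  3,938.4958    25,785.2053     216,325.4898
P = 3,938.4958.
Convexity = Σ t(t+1)·PV / [P·(1+y)²] = 216,325.4898 / (3,938.4958 × 1.190281) = 46.14534.

46.15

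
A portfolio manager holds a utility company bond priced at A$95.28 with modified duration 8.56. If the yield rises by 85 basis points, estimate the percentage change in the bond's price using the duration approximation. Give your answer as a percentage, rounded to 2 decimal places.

Duration approximation: ΔP/P ≈ -D_mod · Δy = -8.56 × (+0.0085) = -0.072760.
As a percentage: -7.2760%.

-7.28%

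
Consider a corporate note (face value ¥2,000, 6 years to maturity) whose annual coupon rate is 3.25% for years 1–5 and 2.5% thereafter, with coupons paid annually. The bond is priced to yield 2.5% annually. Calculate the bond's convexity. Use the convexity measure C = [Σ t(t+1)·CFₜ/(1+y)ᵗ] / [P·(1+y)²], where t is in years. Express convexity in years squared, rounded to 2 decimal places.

With y = 0.025:
  t   CF        PV=CF/(1+0.025)^t    t·PV        t(t+1)·PV
  1        65.00        63.4146        63.4146         126.8293
  2        65.00        61.8679       123.7359         371.2076
  3        65.00        60.3590       181.0769         724.3075
  4        65.00        58.8868       235.5472       1,177.7358
  5        65.00        57.4505       287.2526       1,723.5159
  6     2,050.00     1,767.7086    10,606.2515      74,243.7602
  Σ                  2,069.6874    11,497.2787      78,367.3563
P = 2,069.6874.
Convexity = Σ t(t+1)·PV / [P·(1+y)²] = 78,367.3563 / (2,069.6874 × 1.050625) = 36.03983.

36.04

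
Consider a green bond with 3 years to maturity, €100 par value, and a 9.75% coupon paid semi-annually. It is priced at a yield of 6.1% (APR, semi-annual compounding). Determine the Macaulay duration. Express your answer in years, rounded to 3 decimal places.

Periodic yield y = 0.0305. Discount each cash flow and weight by its period:
  t   CF        PV=CF/(1+0.0305)^t    t·PV
  1        4.875         4.7307         4.7307
  2        4.875         4.5907         9.1814
  3        4.875         4.4548        13.3645
  4        4.875         4.3230        17.2919
  5        4.875         4.1950        20.9751
  6      104.875        87.5758       525.4547
  Σ                    109.8700       590.9983
Price P = Σ PV = 109.8700.
Macaulay duration = Σ(t·PV) / P = 590.9983 / 109.8700 = 5.37907 half-year periods.
In years: 5.37907 / 2 = 2.68953 years.

2.690 years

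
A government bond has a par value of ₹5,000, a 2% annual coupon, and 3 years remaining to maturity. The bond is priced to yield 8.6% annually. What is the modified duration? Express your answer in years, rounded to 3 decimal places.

Periodic yield y = 0.086. First find Macaulay duration:
  t   CF        PV=CF/(1+0.086)^t    t·PV
  1       100.00        92.0810        92.0810
  2       100.00        84.7892       169.5783
  3     5,100.00     3,981.8115    11,945.4346
  Σ                  4,158.6817    12,207.0940
P = 4,158.6817; Macaulay duration = 12,207.0940 / 4,158.6817 = 2.93533 years.
Modified duration = D_Mac / (1 + y) = 2.93533 / 1.086 = 2.70288 years.

2.703 years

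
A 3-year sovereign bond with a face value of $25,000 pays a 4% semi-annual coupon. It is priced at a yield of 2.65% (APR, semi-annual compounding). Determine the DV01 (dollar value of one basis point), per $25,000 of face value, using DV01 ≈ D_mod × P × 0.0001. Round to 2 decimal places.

$7.33

Periodic yield y = 0.01325.
  t   CF        PV=CF/(1+0.01325)^t    t·PV
  1       500.00       493.4616       493.4616
  2       500.00       487.0088       974.0175
  3       500.00       480.6403     1,441.9209
  4       500.00       474.3551     1,897.4203
  5       500.00       468.1521     2,340.7603
  6    25,500.00    23,563.5384   141,381.2302
  Σ                 25,967.1562   148,528.8109
P = 25,967.1562; D_Mac = 5.71987 half-year periods = 2.85994 yrs; D_mod = 2.82254 yrs.
DV01 ≈ 2.82254 × 25,967.1562 × 0.0001 = 7.329327.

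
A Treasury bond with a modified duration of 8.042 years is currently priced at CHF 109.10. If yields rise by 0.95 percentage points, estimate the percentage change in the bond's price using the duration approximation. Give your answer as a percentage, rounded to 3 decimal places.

-7.640%

Duration approximation: ΔP/P ≈ -D_mod · Δy = -8.042 × (+0.0095) = -0.076399.
As a percentage: -7.6399%.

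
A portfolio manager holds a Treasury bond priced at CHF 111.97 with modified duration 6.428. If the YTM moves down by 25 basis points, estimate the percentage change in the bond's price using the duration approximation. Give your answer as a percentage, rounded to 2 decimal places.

Duration approximation: ΔP/P ≈ -D_mod · Δy = -6.428 × (-0.0025) = +0.016070.
As a percentage: +1.6070%.

+1.61%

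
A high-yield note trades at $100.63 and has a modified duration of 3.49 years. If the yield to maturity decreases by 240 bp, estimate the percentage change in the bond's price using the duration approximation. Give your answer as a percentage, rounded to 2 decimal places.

Duration approximation: ΔP/P ≈ -D_mod · Δy = -3.49 × (-0.024) = +0.083760.
As a percentage: +8.3760%.

+8.38%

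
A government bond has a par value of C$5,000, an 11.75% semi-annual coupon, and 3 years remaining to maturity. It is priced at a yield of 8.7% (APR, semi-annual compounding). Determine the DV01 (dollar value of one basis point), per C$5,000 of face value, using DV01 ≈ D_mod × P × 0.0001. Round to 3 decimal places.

C$1.360

Periodic yield y = 0.0435.
  t   CF        PV=CF/(1+0.0435)^t    t·PV
  1       293.75       281.5046       281.5046
  2       293.75       269.7696       539.5392
  3       293.75       258.5238       775.5714
  4       293.75       247.7468       990.9872
  5       293.75       237.4191     1,187.0954
  6     5,293.75     4,100.2346    24,601.4077
  Σ                  5,395.1984    28,376.1053
P = 5,395.1984; D_Mac = 5.25951 half-year periods = 2.62976 yrs; D_mod = 2.52013 yrs.
DV01 ≈ 2.52013 × 5,395.1984 × 0.0001 = 1.359660.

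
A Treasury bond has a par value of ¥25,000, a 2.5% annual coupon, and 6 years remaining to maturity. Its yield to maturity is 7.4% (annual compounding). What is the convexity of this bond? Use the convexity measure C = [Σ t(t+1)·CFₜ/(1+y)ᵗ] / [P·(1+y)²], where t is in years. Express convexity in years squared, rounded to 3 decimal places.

33.098

With y = 0.074:
  t   CF        PV=CF/(1+0.074)^t    t·PV        t(t+1)·PV
  1       625.00       581.9367       581.9367       1,163.8734
  2       625.00       541.8405     1,083.6810       3,251.0429
  3       625.00       504.5070     1,513.5209       6,054.0837
  4       625.00       469.7458     1,878.9831       9,394.9157
  5       625.00       437.3797     2,186.8984      13,121.3906
  6    25,625.00    16,696.9900   100,181.9397     701,273.5781
  Σ                 19,232.3996   107,426.9599     734,258.8844
P = 19,232.3996.
Convexity = Σ t(t+1)·PV / [P·(1+y)²] = 734,258.8844 / (19,232.3996 × 1.153476) = 33.09841.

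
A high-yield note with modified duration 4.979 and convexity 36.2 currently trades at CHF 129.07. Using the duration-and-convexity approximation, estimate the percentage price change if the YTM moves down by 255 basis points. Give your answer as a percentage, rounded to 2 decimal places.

+13.87%

Duration effect: -D_mod·Δy = -4.979 × (-0.0255) = +0.1269645
Convexity effect: ½·C·(Δy)² = 0.5 × 36.2 × (-0.0255)² = +0.011769525
ΔP/P ≈ +0.1269645 + 0.011769525 = +0.138734025
= +13.8734025%.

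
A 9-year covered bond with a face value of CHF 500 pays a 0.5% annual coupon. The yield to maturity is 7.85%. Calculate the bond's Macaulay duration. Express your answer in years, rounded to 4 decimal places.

8.7371 years

Periodic yield y = 0.0785. Discount each cash flow and weight by its year:
  t   CF        PV=CF/(1+0.0785)^t    t·PV
  1         2.50         2.3180         2.3180
  2         2.50         2.1493         4.2986
  3         2.50         1.9929         5.9786
  4         2.50         1.8478         7.3913
  5         2.50         1.7133         8.5666
  6         2.50         1.5886         9.5317
  7         2.50         1.4730        10.3109
  8         2.50         1.3658        10.9262
  9       502.50       254.5392     2,290.8530
  Σ                    268.9880     2,350.1750
Price P = Σ PV = 268.9880.
Macaulay duration = Σ(t·PV) / P = 2,350.1750 / 268.9880 = 8.73710 years.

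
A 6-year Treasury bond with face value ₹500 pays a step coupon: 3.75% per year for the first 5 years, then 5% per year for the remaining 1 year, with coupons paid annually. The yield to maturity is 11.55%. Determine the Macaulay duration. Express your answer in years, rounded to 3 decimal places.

Periodic yield y = 0.1155. Discount each cash flow and weight by its year:
  t   CF        PV=CF/(1+0.1155)^t    t·PV
  1        18.75        16.8086        16.8086
  2        18.75        15.0682        30.1365
  3        18.75        13.5080        40.5241
  4        18.75        12.1094        48.4376
  5        18.75        10.8556        54.2779
  6       525.00       272.4845     1,634.9072
  Σ                    340.8344     1,825.0920
Price P = Σ PV = 340.8344.
Macaulay duration = Σ(t·PV) / P = 1,825.0920 / 340.8344 = 5.35478 years.

5.355 years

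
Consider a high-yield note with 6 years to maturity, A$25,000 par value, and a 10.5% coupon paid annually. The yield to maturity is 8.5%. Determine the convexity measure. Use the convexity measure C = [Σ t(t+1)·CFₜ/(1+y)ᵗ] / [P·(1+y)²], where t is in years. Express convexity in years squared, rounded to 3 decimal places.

26.293

With y = 0.085:
  t   CF        PV=CF/(1+0.085)^t    t·PV        t(t+1)·PV
  1     2,625.00     2,419.3548     2,419.3548       4,838.7097
  2     2,625.00     2,229.8201     4,459.6403      13,378.9208
  3     2,625.00     2,055.1338     6,165.4013      24,661.6051
  4     2,625.00     1,894.1325     7,576.5300      37,882.6499
  5     2,625.00     1,745.7442     8,728.7212      52,372.3271
  6    27,625.00    16,932.6081   101,595.6488     711,169.5414
  Σ                 27,276.7936   130,945.2963     844,303.7539
P = 27,276.7936.
Convexity = Σ t(t+1)·PV / [P·(1+y)²] = 844,303.7539 / (27,276.7936 × 1.177225) = 26.29335.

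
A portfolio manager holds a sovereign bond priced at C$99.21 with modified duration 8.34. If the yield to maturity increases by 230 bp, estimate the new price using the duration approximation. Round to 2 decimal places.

C$80.18

Duration approximation: ΔP/P ≈ -D_mod · Δy = -8.34 × (+0.023) = -0.191820.
New price ≈ 99.21 × (1 - 0.191820) = 80.1795378.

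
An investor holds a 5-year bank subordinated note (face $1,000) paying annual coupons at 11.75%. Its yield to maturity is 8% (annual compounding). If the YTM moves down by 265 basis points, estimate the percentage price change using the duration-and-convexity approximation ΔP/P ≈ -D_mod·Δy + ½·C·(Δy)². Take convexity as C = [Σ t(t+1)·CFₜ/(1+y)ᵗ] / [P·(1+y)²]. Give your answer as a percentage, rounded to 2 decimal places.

With y = 0.08:
  t   CF        PV=CF/(1+0.08)^t    t·PV        t(t+1)·PV
  1       117.50       108.7963       108.7963         217.5926
  2       117.50       100.7373       201.4746         604.4239
  3       117.50        93.2753       279.8259       1,119.3035
  4       117.50        86.3660       345.4640       1,727.3202
  5     1,117.50       760.5517     3,802.7586      22,816.5517
  Σ                  1,149.7266     4,738.3194      26,485.1918
P = 1,149.7266; D_Mac = 4.12126 yrs; D_mod = 3.81598 yrs; C = 19.74972.
Duration effect: -3.81598 × (-0.0265) = +0.101123
Convexity effect: 0.5 × 19.74972 × (-0.0265)² = +0.0069346
ΔP/P ≈ +0.101123 + 0.0069346 = +0.108058 = +10.8058%.

+10.81%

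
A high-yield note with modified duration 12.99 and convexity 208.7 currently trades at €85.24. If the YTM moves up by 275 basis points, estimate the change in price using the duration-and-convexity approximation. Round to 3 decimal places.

-€23.723

Duration effect: -D_mod·Δy = -12.99 × (+0.0275) = -0.357225
Convexity effect: ½·C·(Δy)² = 0.5 × 208.7 × (0.0275)² = +0.0789146875
ΔP/P ≈ -0.357225 + 0.0789146875 = -0.2783103125
ΔP ≈ 85.24 × (-0.2783103125) = -23.7231710375.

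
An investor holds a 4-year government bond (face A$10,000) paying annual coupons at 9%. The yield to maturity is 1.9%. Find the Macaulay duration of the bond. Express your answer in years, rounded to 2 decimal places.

3.59 years

Periodic yield y = 0.019. Discount each cash flow and weight by its year:
  t   CF        PV=CF/(1+0.019)^t    t·PV
  1       900.00       883.2188       883.2188
  2       900.00       866.7506     1,733.5012
  3       900.00       850.5894     2,551.7681
  4    10,900.00    10,109.5020    40,438.0079
  Σ                 12,710.0608    45,606.4961
Price P = Σ PV = 12,710.0608.
Macaulay duration = Σ(t·PV) / P = 45,606.4961 / 12,710.0608 = 3.58822 years.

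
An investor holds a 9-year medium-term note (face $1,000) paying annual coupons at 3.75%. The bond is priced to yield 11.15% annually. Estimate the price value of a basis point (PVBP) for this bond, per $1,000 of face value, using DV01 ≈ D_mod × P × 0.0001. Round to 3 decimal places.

Periodic yield y = 0.1115.
  t   CF        PV=CF/(1+0.1115)^t    t·PV
  1        37.50        33.7382        33.7382
  2        37.50        30.3537        60.7075
  3        37.50        27.3088        81.9264
  4        37.50        24.5693        98.2773
  5        37.50        22.1047       110.5233
  6        37.50        19.8872       119.3234
  7        37.50        17.8923       125.2458
  8        37.50        16.0974       128.7791
  9     1,037.50       400.6848     3,606.1635
  Σ                    592.6365     4,364.6846
P = 592.6365; D_Mac = 7.36486 yrs; D_mod = 6.62605 yrs.
DV01 ≈ 6.62605 × 592.6365 × 0.0001 = 0.392684.

$0.393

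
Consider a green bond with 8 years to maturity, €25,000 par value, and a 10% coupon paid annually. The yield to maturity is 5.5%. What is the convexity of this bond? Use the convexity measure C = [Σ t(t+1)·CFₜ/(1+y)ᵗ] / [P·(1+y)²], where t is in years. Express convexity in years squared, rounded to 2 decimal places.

With y = 0.055:
  t   CF        PV=CF/(1+0.055)^t    t·PV        t(t+1)·PV
  1     2,500.00     2,369.6682     2,369.6682       4,739.3365
  2     2,500.00     2,246.1310     4,492.2621      13,476.7862
  3     2,500.00     2,129.0342     6,387.1025      25,548.4099
  4     2,500.00     2,018.0419     8,072.1674      40,360.8372
  5     2,500.00     1,912.8359     9,564.1794      57,385.0765
  6     2,500.00     1,813.1146    10,878.6875      76,150.8125
  7     2,500.00     1,718.5920    12,030.1441      96,241.1532
  8    27,500.00    17,918.9689   143,351.7515   1,290,165.7639
  Σ                 32,126.3867   197,145.9629   1,604,068.1759
P = 32,126.3867.
Convexity = Σ t(t+1)·PV / [P·(1+y)²] = 1,604,068.1759 / (32,126.3867 × 1.113025) = 44.85966.

44.86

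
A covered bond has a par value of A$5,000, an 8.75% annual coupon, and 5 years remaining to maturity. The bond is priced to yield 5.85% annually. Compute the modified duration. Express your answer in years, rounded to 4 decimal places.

Periodic yield y = 0.0585. First find Macaulay duration:
  t   CF        PV=CF/(1+0.0585)^t    t·PV
  1       437.50       413.3207       413.3207
  2       437.50       390.4778       780.9556
  3       437.50       368.8973     1,106.6919
  4       437.50       348.5095     1,394.0380
  5     5,437.50     4,092.0879    20,460.4397
  Σ                  5,613.2932    24,155.4458
P = 5,613.2932; Macaulay duration = 24,155.4458 / 5,613.2932 = 4.30326 years.
Modified duration = D_Mac / (1 + y) = 4.30326 / 1.0585 = 4.06543 years.

4.0654 years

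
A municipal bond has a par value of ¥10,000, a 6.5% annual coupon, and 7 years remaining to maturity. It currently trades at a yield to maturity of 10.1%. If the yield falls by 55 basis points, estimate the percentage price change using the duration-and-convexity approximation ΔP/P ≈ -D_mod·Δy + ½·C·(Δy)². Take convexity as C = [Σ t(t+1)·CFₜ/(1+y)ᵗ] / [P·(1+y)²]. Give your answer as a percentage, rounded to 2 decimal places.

With y = 0.101:
  t   CF        PV=CF/(1+0.101)^t    t·PV        t(t+1)·PV
  1       650.00       590.3724       590.3724       1,180.7448
  2       650.00       536.2147     1,072.4294       3,217.2882
  3       650.00       487.0252     1,461.0755       5,844.3019
  4       650.00       442.3480     1,769.3921       8,846.9603
  5       650.00       401.7693     2,008.8466      12,053.0794
  6       650.00       364.9131     2,189.4785      15,326.3498
  7    10,650.00     5,430.4820    38,013.3737     304,106.9895
  Σ                  8,253.1246    47,104.9681     350,575.7139
P = 8,253.1246; D_Mac = 5.70753 yrs; D_mod = 5.18395 yrs; C = 35.04199.
Duration effect: -5.18395 × (-0.0055) = +0.028512
Convexity effect: 0.5 × 35.04199 × (-0.0055)² = +0.0005300
ΔP/P ≈ +0.028512 + 0.0005300 = +0.029042 = +2.9042%.

+2.90%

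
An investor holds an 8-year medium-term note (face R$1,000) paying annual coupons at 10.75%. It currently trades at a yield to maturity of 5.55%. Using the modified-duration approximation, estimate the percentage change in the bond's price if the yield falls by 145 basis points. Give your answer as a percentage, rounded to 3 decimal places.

Periodic yield y = 0.0555. Modified duration first:
  t   CF        PV=CF/(1+0.0555)^t    t·PV
  1       107.50       101.8475       101.8475
  2       107.50        96.4922       192.9843
  3       107.50        91.4184       274.2553
  4       107.50        86.6115       346.4460
  5       107.50        82.0573       410.2866
  6       107.50        77.7426       466.4556
  7       107.50        73.6548       515.5833
  8     1,107.50       718.9155     5,751.3238
  Σ                  1,328.7397     8,059.1823
P = 1,328.7397; D_Mac = 6.06528 yrs; D_mod = 6.06528/(1+0.0555) = 5.74636 yrs.
ΔP/P ≈ -D_mod · Δy = -5.74636 × (-0.0145) = +0.083322 = +8.3322%.

+8.332%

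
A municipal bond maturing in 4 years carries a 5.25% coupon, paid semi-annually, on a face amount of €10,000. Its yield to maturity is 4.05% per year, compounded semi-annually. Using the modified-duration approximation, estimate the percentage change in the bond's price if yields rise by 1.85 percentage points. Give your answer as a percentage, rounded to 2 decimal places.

-6.65%

Periodic yield y = 0.02025. Modified duration first:
  t   CF        PV=CF/(1+0.02025)^t    t·PV
  1       262.50       257.2899       257.2899
  2       262.50       252.1832       504.3663
  3       262.50       247.1778       741.5335
  4       262.50       242.2718       969.0873
  5       262.50       237.4632     1,187.3159
  6       262.50       232.7500     1,396.5000
  7       262.50       228.1304     1,596.9125
  8    10,262.50     8,741.7895    69,934.3157
  Σ                 10,439.0557    76,587.3211
P = 10,439.0557; D_Mac = 7.33661 half-year periods = 3.66831 yrs; D_mod = 3.66831/(1+0.02025) = 3.59550 yrs.
ΔP/P ≈ -D_mod · Δy = -3.59550 × (+0.0185) = -0.066517 = -6.6517%.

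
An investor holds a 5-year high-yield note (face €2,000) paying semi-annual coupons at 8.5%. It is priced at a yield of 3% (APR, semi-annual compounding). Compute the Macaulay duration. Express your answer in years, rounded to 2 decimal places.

Periodic yield y = 0.015. Discount each cash flow and weight by its period:
  t   CF        PV=CF/(1+0.015)^t    t·PV
  1        85.00        83.7438        83.7438
  2        85.00        82.5062       165.0125
  3        85.00        81.2869       243.8608
  4        85.00        80.0857       320.3426
  5        85.00        78.9021       394.5106
  6        85.00        77.7361       466.4165
  7        85.00        76.5873       536.1109
  8        85.00        75.4554       603.6436
  9        85.00        74.3403       669.0631
  10    2,085.00     1,796.5762    17,965.7618
  Σ                  2,507.2202    21,448.4663
Price P = Σ PV = 2,507.2202.
Macaulay duration = Σ(t·PV) / P = 21,448.4663 / 2,507.2202 = 8.55468 half-year periods.
In years: 8.55468 / 2 = 4.27734 years.

4.28 years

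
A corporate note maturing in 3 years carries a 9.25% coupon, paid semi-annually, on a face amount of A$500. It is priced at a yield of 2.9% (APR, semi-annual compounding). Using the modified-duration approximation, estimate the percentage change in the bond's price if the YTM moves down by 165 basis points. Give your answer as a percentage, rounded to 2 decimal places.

+4.42%

Periodic yield y = 0.0145. Modified duration first:
  t   CF        PV=CF/(1+0.0145)^t    t·PV
  1       23.125        22.7945        22.7945
  2       23.125        22.4687        44.9374
  3       23.125        22.1475        66.4426
  4       23.125        21.8310        87.3240
  5       23.125        21.5190       107.5949
  6      523.125       479.8364     2,879.0182
  Σ                    590.5970     3,208.1116
P = 590.5970; D_Mac = 5.43198 half-year periods = 2.71599 yrs; D_mod = 2.71599/(1+0.0145) = 2.67717 yrs.
ΔP/P ≈ -D_mod · Δy = -2.67717 × (-0.0165) = +0.044173 = +4.4173%.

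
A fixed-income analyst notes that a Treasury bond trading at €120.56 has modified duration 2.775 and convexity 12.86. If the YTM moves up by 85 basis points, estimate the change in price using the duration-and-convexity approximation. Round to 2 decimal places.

-€2.79

Duration effect: -D_mod·Δy = -2.775 × (+0.0085) = -0.0235875
Convexity effect: ½·C·(Δy)² = 0.5 × 12.86 × (0.0085)² = +0.0004645675
ΔP/P ≈ -0.0235875 + 0.0004645675 = -0.0231229325
ΔP ≈ 120.56 × (-0.0231229325) = -2.7877007422.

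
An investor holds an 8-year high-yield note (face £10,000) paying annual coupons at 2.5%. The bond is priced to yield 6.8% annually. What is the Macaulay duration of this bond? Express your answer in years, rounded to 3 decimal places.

Periodic yield y = 0.068. Discount each cash flow and weight by its year:
  t   CF        PV=CF/(1+0.068)^t    t·PV
  1       250.00       234.0824       234.0824
  2       250.00       219.1783       438.3565
  3       250.00       205.2231       615.6693
  4       250.00       192.1565       768.6259
  5       250.00       179.9218       899.6089
  6       250.00       168.4661     1,010.7965
  7       250.00       157.7398     1,104.1785
  8    10,250.00     6,055.5535    48,444.4278
  Σ                  7,412.3214    53,515.7459
Price P = Σ PV = 7,412.3214.
Macaulay duration = Σ(t·PV) / P = 53,515.7459 / 7,412.3214 = 7.21984 years.

7.220 years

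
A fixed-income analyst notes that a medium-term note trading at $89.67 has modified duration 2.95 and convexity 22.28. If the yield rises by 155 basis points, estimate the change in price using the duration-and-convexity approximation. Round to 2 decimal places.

Duration effect: -D_mod·Δy = -2.95 × (+0.0155) = -0.045725
Convexity effect: ½·C·(Δy)² = 0.5 × 22.28 × (0.0155)² = +0.002676385
ΔP/P ≈ -0.045725 + 0.002676385 = -0.043048615
ΔP ≈ 89.67 × (-0.043048615) = -3.86016930705.

-$3.86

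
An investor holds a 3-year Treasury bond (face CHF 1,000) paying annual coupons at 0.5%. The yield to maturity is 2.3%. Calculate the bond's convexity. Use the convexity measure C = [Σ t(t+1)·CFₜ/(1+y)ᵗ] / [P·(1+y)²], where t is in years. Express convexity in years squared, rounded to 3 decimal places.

11.388

With y = 0.023:
  t   CF        PV=CF/(1+0.023)^t    t·PV        t(t+1)·PV
  1         5.00         4.8876         4.8876           9.7752
  2         5.00         4.7777         9.5554          28.6662
  3     1,005.00       938.7267     2,816.1800      11,264.7201
  Σ                    948.3920     2,830.6230      11,303.1615
P = 948.3920.
Convexity = Σ t(t+1)·PV / [P·(1+y)²] = 11,303.1615 / (948.3920 × 1.046529) = 11.38835.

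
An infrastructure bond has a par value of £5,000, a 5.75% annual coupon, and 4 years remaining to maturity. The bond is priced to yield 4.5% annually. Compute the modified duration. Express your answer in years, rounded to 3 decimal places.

Periodic yield y = 0.045. First find Macaulay duration:
  t   CF        PV=CF/(1+0.045)^t    t·PV
  1       287.50       275.1196       275.1196
  2       287.50       263.2724       526.5447
  3       287.50       251.9353       755.8058
  4     5,287.50     4,433.8931    17,735.5724
  Σ                  5,224.2204    19,293.0426
P = 5,224.2204; Macaulay duration = 19,293.0426 / 5,224.2204 = 3.69300 years.
Modified duration = D_Mac / (1 + y) = 3.69300 / 1.045 = 3.53397 years.

3.534 years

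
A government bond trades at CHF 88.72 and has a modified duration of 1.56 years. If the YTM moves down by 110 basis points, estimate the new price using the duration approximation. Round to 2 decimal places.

CHF 90.24

Duration approximation: ΔP/P ≈ -D_mod · Δy = -1.56 × (-0.011) = +0.017160.
New price ≈ 88.72 × (1 + 0.017160) = 90.2424352.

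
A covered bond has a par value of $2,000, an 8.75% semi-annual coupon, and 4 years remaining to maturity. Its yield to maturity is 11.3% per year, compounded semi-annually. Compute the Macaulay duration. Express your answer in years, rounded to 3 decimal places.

Periodic yield y = 0.0565. Discount each cash flow and weight by its period:
  t   CF        PV=CF/(1+0.0565)^t    t·PV
  1        87.50        82.8206        82.8206
  2        87.50        78.3915       156.7830
  3        87.50        74.1993       222.5978
  4        87.50        70.2312       280.9248
  5        87.50        66.4753       332.3767
  6        87.50        62.9203       377.5220
  7        87.50        59.5555       416.8882
  8     2,087.50     1,344.8396    10,758.7164
  Σ                  1,839.4333    12,628.6295
Price P = Σ PV = 1,839.4333.
Macaulay duration = Σ(t·PV) / P = 12,628.6295 / 1,839.4333 = 6.86550 half-year periods.
In years: 6.86550 / 2 = 3.43275 years.

3.433 years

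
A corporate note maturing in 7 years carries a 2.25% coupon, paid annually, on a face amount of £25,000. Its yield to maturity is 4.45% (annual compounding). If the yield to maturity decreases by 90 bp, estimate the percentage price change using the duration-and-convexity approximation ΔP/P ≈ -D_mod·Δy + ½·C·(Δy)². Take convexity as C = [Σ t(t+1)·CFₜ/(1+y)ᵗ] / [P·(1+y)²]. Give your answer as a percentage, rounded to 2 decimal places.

+5.80%

With y = 0.0445:
  t   CF        PV=CF/(1+0.0445)^t    t·PV        t(t+1)·PV
  1       562.50       538.5352       538.5352       1,077.0704
  2       562.50       515.5914     1,031.1827       3,093.5482
  3       562.50       493.6251     1,480.8752       5,923.5006
  4       562.50       472.5946     1,890.3784       9,451.8919
  5       562.50       452.4601     2,262.3006      13,573.8036
  6       562.50       433.1835     2,599.1007      18,193.7051
  7    25,562.50    18,847.0861   131,929.6029   1,055,436.8230
  Σ                 21,753.0759   141,731.9757   1,106,750.3428
P = 21,753.0759; D_Mac = 6.51549 yrs; D_mod = 6.23790 yrs; C = 46.63501.
Duration effect: -6.23790 × (-0.009) = +0.056141
Convexity effect: 0.5 × 46.63501 × (-0.009)² = +0.0018887
ΔP/P ≈ +0.056141 + 0.0018887 = +0.058030 = +5.8030%.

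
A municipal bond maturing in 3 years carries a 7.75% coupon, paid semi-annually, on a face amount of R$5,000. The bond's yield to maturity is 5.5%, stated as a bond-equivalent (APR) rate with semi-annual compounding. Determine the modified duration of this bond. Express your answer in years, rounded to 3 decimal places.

Periodic yield y = 0.0275. First find Macaulay duration:
  t   CF        PV=CF/(1+0.0275)^t    t·PV
  1       193.75       188.5645       188.5645
  2       193.75       183.5177       367.0355
  3       193.75       178.6061       535.8182
  4       193.75       173.8259       695.3034
  5       193.75       169.1736       845.8679
  6     5,193.75     4,413.5704    26,481.4224
  Σ                  5,307.2581    29,114.0119
P = 5,307.2581; Macaulay duration = 29,114.0119 / 5,307.2581 = 5.48570 half-year periods = 2.74285 years.
Modified duration = D_Mac / (1 + y) = 2.74285 / 1.0275 = 2.66944 years.

2.669 years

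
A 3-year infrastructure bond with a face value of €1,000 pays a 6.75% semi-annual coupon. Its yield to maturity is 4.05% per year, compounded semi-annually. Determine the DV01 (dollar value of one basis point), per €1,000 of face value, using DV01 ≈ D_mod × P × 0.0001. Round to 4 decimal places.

Periodic yield y = 0.02025.
  t   CF        PV=CF/(1+0.02025)^t    t·PV
  1        33.75        33.0801        33.0801
  2        33.75        32.4236        64.8471
  3        33.75        31.7800        95.3400
  4        33.75        31.1492       124.5969
  5        33.75        30.5310       152.6549
  6     1,033.75       916.5917     5,499.5500
  Σ                  1,075.5556     5,970.0691
P = 1,075.5556; D_Mac = 5.55068 half-year periods = 2.77534 yrs; D_mod = 2.72026 yrs.
DV01 ≈ 2.72026 × 1,075.5556 × 0.0001 = 0.292579.

€0.2926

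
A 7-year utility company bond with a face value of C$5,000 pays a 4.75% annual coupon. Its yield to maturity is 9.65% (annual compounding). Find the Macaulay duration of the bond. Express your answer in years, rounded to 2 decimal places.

5.96 years

Periodic yield y = 0.0965. Discount each cash flow and weight by its year:
  t   CF        PV=CF/(1+0.0965)^t    t·PV
  1       237.50       216.5983       216.5983
  2       237.50       197.5360       395.0721
  3       237.50       180.1514       540.4543
  4       237.50       164.2968       657.1871
  5       237.50       149.8375       749.1874
  6       237.50       136.6507       819.9041
  7     5,237.50     2,748.2965    19,238.0755
  Σ                  3,793.3672    22,616.4787
Price P = Σ PV = 3,793.3672.
Macaulay duration = Σ(t·PV) / P = 22,616.4787 / 3,793.3672 = 5.96211 years.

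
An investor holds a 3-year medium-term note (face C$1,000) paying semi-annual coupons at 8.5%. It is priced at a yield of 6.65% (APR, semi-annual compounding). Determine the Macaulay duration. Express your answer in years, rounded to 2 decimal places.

2.72 years

Periodic yield y = 0.03325. Discount each cash flow and weight by its period:
  t   CF        PV=CF/(1+0.03325)^t    t·PV
  1        42.50        41.1323        41.1323
  2        42.50        39.8087        79.6174
  3        42.50        38.5277       115.5830
  4        42.50        37.2878       149.1514
  5        42.50        36.0879       180.4396
  6     1,042.50       856.7292     5,140.3753
  Σ                  1,049.5737     5,706.2991
Price P = Σ PV = 1,049.5737.
Macaulay duration = Σ(t·PV) / P = 5,706.2991 / 1,049.5737 = 5.43678 half-year periods.
In years: 5.43678 / 2 = 2.71839 years.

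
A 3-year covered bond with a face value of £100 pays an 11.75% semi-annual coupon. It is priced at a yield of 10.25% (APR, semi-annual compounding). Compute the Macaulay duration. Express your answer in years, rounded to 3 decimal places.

2.621 years

Periodic yield y = 0.05125. Discount each cash flow and weight by its period:
  t   CF        PV=CF/(1+0.05125)^t    t·PV
  1        5.875         5.5886         5.5886
  2        5.875         5.3161        10.6323
  3        5.875         5.0570        15.1709
  4        5.875         4.8104        19.2417
  5        5.875         4.5759        22.8796
  6      105.875        78.4436       470.6614
  Σ                    103.7916       544.1745
Price P = Σ PV = 103.7916.
Macaulay duration = Σ(t·PV) / P = 544.1745 / 103.7916 = 5.24295 half-year periods.
In years: 5.24295 / 2 = 2.62148 years.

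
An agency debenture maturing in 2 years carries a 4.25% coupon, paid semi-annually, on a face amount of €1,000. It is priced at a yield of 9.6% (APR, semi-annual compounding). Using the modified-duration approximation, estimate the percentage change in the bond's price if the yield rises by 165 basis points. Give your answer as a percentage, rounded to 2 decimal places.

Periodic yield y = 0.048. Modified duration first:
  t   CF        PV=CF/(1+0.048)^t    t·PV
  1        21.25        20.2767        20.2767
  2        21.25        19.3480        38.6960
  3        21.25        18.4618        55.3855
  4     1,021.25       846.6169     3,386.4676
  Σ                    904.7035     3,500.8259
P = 904.7035; D_Mac = 3.86958 half-year periods = 1.93479 yrs; D_mod = 1.93479/(1+0.048) = 1.84618 yrs.
ΔP/P ≈ -D_mod · Δy = -1.84618 × (+0.0165) = -0.030462 = -3.0462%.

-3.05%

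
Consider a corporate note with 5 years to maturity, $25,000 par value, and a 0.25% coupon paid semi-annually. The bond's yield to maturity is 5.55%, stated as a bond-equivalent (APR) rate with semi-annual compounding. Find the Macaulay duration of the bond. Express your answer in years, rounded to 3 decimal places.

Periodic yield y = 0.02775. Discount each cash flow and weight by its period:
  t   CF        PV=CF/(1+0.02775)^t    t·PV
  1        31.25        30.4062        30.4062
  2        31.25        29.5852        59.1705
  3        31.25        28.7864        86.3592
  4        31.25        28.0092       112.0366
  5        31.25        27.2529       136.2645
  6        31.25        26.5170       159.1023
  7        31.25        25.8011       180.6075
  8        31.25        25.1044       200.8353
  9        31.25        24.4266       219.8392
  10   25,031.25    19,037.4021   190,374.0211
  Σ                 19,283.2911   191,558.6424
Price P = Σ PV = 19,283.2911.
Macaulay duration = Σ(t·PV) / P = 191,558.6424 / 19,283.2911 = 9.93392 half-year periods.
In years: 9.93392 / 2 = 4.96696 years.

4.967 years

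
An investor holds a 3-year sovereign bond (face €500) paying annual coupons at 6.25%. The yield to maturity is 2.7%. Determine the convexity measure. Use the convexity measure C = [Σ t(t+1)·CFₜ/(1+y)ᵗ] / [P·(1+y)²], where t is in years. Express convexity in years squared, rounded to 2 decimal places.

With y = 0.027:
  t   CF        PV=CF/(1+0.027)^t    t·PV        t(t+1)·PV
  1        31.25        30.4284        30.4284          60.8569
  2        31.25        29.6285        59.2569         177.7708
  3       531.25       490.4420     1,471.3259       5,885.3034
  Σ                    550.4988     1,561.0112       6,123.9311
P = 550.4988.
Convexity = Σ t(t+1)·PV / [P·(1+y)²] = 6,123.9311 / (550.4988 × 1.054729) = 10.54710.

10.55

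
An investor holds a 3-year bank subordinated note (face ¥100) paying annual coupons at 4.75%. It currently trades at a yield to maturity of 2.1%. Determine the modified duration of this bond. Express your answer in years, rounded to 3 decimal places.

2.812 years

Periodic yield y = 0.021. First find Macaulay duration:
  t   CF        PV=CF/(1+0.021)^t    t·PV
  1         4.75         4.6523         4.6523
  2         4.75         4.5566         9.1132
  3       104.75        98.4185       295.2555
  Σ                    107.6274       309.0211
P = 107.6274; Macaulay duration = 309.0211 / 107.6274 = 2.87121 years.
Modified duration = D_Mac / (1 + y) = 2.87121 / 1.021 = 2.81216 years.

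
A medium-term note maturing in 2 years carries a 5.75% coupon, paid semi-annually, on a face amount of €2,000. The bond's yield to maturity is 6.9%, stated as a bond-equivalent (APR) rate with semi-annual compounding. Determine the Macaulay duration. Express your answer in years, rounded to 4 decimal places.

Periodic yield y = 0.0345. Discount each cash flow and weight by its period:
  t   CF        PV=CF/(1+0.0345)^t    t·PV
  1        57.50        55.5824        55.5824
  2        57.50        53.7288       107.4575
  3        57.50        51.9369       155.8108
  4     2,057.50     1,796.4613     7,185.8452
  Σ                  1,957.7094     7,504.6959
Price P = Σ PV = 1,957.7094.
Macaulay duration = Σ(t·PV) / P = 7,504.6959 / 1,957.7094 = 3.83341 half-year periods.
In years: 3.83341 / 2 = 1.91670 years.

1.9167 years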